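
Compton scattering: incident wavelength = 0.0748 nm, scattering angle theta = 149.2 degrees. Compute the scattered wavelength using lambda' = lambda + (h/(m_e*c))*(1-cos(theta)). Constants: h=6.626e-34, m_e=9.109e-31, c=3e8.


Compton wavelength: h/(m_e*c) = 2.4247e-12 m
d_lambda = 2.4247e-12 * (1 - cos(149.2 deg))
= 2.4247e-12 * 1.85896
= 4.5074e-12 m = 0.004507 nm
lambda' = 0.0748 + 0.004507
= 0.079307 nm

0.079307


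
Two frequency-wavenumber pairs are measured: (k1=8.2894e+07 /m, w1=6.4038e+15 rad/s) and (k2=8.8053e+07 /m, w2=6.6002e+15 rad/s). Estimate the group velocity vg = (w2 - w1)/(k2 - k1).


vg = (w2 - w1) / (k2 - k1)
= (6.6002e+15 - 6.4038e+15) / (8.8053e+07 - 8.2894e+07)
= 1.9640e+14 / 5.1590e+06
= 3.8069e+07 m/s

3.8069e+07


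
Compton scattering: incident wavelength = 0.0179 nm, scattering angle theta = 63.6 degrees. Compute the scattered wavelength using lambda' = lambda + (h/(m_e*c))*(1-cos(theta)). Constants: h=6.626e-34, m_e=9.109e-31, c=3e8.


Compton wavelength: h/(m_e*c) = 2.4247e-12 m
d_lambda = 2.4247e-12 * (1 - cos(63.6 deg))
= 2.4247e-12 * 0.555365
= 1.3466e-12 m = 0.001347 nm
lambda' = 0.0179 + 0.001347
= 0.019247 nm

0.019247


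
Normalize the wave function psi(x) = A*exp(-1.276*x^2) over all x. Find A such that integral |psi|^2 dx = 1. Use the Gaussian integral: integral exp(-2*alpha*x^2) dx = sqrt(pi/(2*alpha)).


integral |psi|^2 dx = A^2 * sqrt(pi/(2*alpha)) = 1
A^2 = sqrt(2*alpha/pi)
= sqrt(2 * 1.276 / pi)
= 0.901292
A = sqrt(0.901292)
= 0.9494

0.9494


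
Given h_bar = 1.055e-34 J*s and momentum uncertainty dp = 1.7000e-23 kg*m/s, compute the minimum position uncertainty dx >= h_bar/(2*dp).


dx = h_bar / (2 * dp)
= 1.055e-34 / (2 * 1.7000e-23)
= 1.055e-34 / 3.4000e-23
= 3.1029e-12 m

3.1029e-12


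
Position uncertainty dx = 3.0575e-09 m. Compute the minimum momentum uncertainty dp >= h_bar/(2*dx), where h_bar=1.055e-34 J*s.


dp = h_bar / (2 * dx)
= 1.055e-34 / (2 * 3.0575e-09)
= 1.055e-34 / 6.1150e-09
= 1.7253e-26 kg*m/s

1.7253e-26


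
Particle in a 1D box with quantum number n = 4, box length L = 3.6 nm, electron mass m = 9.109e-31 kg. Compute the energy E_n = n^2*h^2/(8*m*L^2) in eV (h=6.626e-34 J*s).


E = n^2 * h^2 / (8 * m * L^2)
= 4^2 * (6.626e-34)^2 / (8 * 9.109e-31 * (3.6e-9)^2)
= 16 * 4.3904e-67 / (8 * 9.109e-31 * 1.2960e-17)
= 7.4380e-20 J
= 0.4643 eV

0.4643


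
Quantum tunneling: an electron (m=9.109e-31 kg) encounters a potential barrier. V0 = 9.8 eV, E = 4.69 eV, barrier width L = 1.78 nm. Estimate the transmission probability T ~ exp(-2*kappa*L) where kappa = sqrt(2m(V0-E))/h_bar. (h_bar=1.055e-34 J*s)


V0 - E = 5.11 eV = 8.1862e-19 J
kappa = sqrt(2 * m * (V0-E)) / h_bar
= sqrt(2 * 9.109e-31 * 8.1862e-19) / 1.055e-34
= 1.1575e+10 /m
2*kappa*L = 2 * 1.1575e+10 * 1.78e-9
= 41.2088
T = exp(-41.2088) = 1.268414e-18

1.268414e-18


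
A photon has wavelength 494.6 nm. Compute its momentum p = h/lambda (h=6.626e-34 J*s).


p = h / lambda
= 6.626e-34 / (494.6e-9)
= 6.626e-34 / 4.9460e-07
= 1.3397e-27 kg*m/s

1.3397e-27


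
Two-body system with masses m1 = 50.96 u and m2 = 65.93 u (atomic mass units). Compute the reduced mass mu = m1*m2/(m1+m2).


mu = m1 * m2 / (m1 + m2)
= 50.96 * 65.93 / (50.96 + 65.93)
= 3359.7928 / 116.89
= 28.7432 u

28.7432


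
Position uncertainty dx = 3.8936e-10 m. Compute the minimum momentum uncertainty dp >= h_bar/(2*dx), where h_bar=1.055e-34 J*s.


dp = h_bar / (2 * dx)
= 1.055e-34 / (2 * 3.8936e-10)
= 1.055e-34 / 7.7872e-10
= 1.3548e-25 kg*m/s

1.3548e-25


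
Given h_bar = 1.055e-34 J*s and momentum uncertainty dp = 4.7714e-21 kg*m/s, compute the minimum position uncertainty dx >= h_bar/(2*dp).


dx = h_bar / (2 * dp)
= 1.055e-34 / (2 * 4.7714e-21)
= 1.055e-34 / 9.5428e-21
= 1.1055e-14 m

1.1055e-14


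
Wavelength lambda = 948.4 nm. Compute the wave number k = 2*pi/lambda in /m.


k = 2 * pi / lambda
= 6.2832 / (948.4e-9)
= 6.2832 / 9.4840e-07
= 6.6250e+06 /m

6.6250e+06


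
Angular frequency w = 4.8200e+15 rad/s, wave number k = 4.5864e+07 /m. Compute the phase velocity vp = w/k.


vp = w / k
= 4.8200e+15 / 4.5864e+07
= 1.0509e+08 m/s

1.0509e+08


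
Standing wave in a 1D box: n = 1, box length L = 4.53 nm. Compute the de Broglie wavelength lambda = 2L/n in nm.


lambda = 2L / n
= 2 * 4.53 / 1
= 9.06 / 1
= 9.06 nm

9.06


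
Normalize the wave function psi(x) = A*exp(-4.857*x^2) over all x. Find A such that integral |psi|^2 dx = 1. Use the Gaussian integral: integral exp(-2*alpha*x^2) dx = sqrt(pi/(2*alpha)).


integral |psi|^2 dx = A^2 * sqrt(pi/(2*alpha)) = 1
A^2 = sqrt(2*alpha/pi)
= sqrt(2 * 4.857 / pi)
= 1.758426
A = sqrt(1.758426)
= 1.3261

1.3261


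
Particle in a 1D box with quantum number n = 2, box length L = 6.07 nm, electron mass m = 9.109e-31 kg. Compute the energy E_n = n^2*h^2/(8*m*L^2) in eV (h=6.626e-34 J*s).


E = n^2 * h^2 / (8 * m * L^2)
= 2^2 * (6.626e-34)^2 / (8 * 9.109e-31 * (6.07e-9)^2)
= 4 * 4.3904e-67 / (8 * 9.109e-31 * 3.6845e-17)
= 6.5407e-21 J
= 0.0408 eV

0.0408


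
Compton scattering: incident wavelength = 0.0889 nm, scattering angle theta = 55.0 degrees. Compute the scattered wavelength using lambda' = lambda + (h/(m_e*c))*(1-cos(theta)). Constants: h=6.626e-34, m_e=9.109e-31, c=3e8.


Compton wavelength: h/(m_e*c) = 2.4247e-12 m
d_lambda = 2.4247e-12 * (1 - cos(55.0 deg))
= 2.4247e-12 * 0.426424
= 1.0340e-12 m = 0.001034 nm
lambda' = 0.0889 + 0.001034
= 0.089934 nm

0.089934


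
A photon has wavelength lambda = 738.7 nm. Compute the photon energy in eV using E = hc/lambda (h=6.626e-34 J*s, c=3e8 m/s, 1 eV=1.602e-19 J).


E = hc / lambda
= (6.626e-34)(3e8) / (738.7e-9)
= 1.9878e-25 / 7.3870e-07
= 2.6909e-19 J
Converting to eV: 2.6909e-19 / 1.602e-19
= 1.6797 eV

1.6797


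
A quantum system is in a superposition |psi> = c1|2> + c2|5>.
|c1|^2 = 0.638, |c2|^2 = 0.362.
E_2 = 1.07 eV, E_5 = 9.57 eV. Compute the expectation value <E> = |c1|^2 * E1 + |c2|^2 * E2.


<E> = |c1|^2 * E1 + |c2|^2 * E2
= 0.638 * 1.07 + 0.362 * 9.57
= 0.6827 + 3.4643
= 4.147 eV

4.147


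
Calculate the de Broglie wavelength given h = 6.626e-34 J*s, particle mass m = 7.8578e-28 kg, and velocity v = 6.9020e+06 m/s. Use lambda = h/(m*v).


lambda = h / (m * v)
= 6.626e-34 / (7.8578e-28 * 6.9020e+06)
= 6.626e-34 / 5.4235e-21
= 1.2217e-13 m

1.2217e-13


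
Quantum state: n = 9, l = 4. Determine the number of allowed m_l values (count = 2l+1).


m_l ranges from -l to +l in integer steps
So m_l goes from -4 to +4
Count = 2l + 1 = 2*4 + 1
= 9

9


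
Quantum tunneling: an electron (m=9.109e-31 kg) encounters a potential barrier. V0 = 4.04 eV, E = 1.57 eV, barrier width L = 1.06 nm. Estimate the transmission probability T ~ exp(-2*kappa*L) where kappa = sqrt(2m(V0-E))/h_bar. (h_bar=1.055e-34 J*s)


V0 - E = 2.47 eV = 3.9569e-19 J
kappa = sqrt(2 * m * (V0-E)) / h_bar
= sqrt(2 * 9.109e-31 * 3.9569e-19) / 1.055e-34
= 8.0478e+09 /m
2*kappa*L = 2 * 8.0478e+09 * 1.06e-9
= 17.0614
T = exp(-17.0614) = 3.893573e-08

3.893573e-08


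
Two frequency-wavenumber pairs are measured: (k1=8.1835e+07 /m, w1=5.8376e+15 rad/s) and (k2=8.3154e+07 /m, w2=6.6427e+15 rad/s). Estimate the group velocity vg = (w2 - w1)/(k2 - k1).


vg = (w2 - w1) / (k2 - k1)
= (6.6427e+15 - 5.8376e+15) / (8.3154e+07 - 8.1835e+07)
= 8.0510e+14 / 1.3190e+06
= 6.1039e+08 m/s

6.1039e+08


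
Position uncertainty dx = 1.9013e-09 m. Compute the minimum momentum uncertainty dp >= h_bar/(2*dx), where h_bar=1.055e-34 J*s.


dp = h_bar / (2 * dx)
= 1.055e-34 / (2 * 1.9013e-09)
= 1.055e-34 / 3.8026e-09
= 2.7744e-26 kg*m/s

2.7744e-26


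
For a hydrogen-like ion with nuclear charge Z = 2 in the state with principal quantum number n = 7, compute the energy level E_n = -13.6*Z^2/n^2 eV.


E_n = -13.6 * Z^2 / n^2
= -13.6 * 2^2 / 7^2
= -13.6 * 4 / 49
= -1.1102 eV

-1.1102


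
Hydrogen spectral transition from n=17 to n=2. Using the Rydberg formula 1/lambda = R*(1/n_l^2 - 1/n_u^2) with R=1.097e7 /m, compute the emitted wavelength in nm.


1/lambda = R * (1/n_l^2 - 1/n_u^2)
= 1.097e7 * (1/2^2 - 1/17^2)
= 1.097e7 * (0.25 - 0.00346)
= 1.097e7 * 0.24654
= 2.7045e+06 /m
lambda = 1 / 2.7045e+06 = 369.7484 nm

369.7484


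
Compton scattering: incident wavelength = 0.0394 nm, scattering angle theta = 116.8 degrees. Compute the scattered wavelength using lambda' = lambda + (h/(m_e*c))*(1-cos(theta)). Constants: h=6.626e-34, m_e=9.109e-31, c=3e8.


Compton wavelength: h/(m_e*c) = 2.4247e-12 m
d_lambda = 2.4247e-12 * (1 - cos(116.8 deg))
= 2.4247e-12 * 1.450878
= 3.5180e-12 m = 0.003518 nm
lambda' = 0.0394 + 0.003518
= 0.042918 nm

0.042918


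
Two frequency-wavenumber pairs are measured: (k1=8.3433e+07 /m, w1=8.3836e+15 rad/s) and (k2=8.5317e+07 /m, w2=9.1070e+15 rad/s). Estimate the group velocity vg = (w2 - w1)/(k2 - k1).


vg = (w2 - w1) / (k2 - k1)
= (9.1070e+15 - 8.3836e+15) / (8.5317e+07 - 8.3433e+07)
= 7.2340e+14 / 1.8840e+06
= 3.8397e+08 m/s

3.8397e+08


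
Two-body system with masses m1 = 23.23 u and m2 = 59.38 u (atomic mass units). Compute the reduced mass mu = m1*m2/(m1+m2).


mu = m1 * m2 / (m1 + m2)
= 23.23 * 59.38 / (23.23 + 59.38)
= 1379.3974 / 82.61
= 16.6977 u

16.6977


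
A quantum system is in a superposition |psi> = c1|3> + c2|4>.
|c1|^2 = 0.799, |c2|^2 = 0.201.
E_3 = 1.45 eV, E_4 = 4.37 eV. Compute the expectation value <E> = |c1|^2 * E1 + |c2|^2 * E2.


<E> = |c1|^2 * E1 + |c2|^2 * E2
= 0.799 * 1.45 + 0.201 * 4.37
= 1.1585 + 0.8784
= 2.0369 eV

2.0369


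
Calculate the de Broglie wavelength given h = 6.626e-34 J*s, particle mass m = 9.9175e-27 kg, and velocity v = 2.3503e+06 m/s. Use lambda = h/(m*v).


lambda = h / (m * v)
= 6.626e-34 / (9.9175e-27 * 2.3503e+06)
= 6.626e-34 / 2.3309e-20
= 2.8427e-14 m

2.8427e-14


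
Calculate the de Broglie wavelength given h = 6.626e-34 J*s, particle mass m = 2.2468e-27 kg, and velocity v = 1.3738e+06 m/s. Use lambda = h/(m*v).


lambda = h / (m * v)
= 6.626e-34 / (2.2468e-27 * 1.3738e+06)
= 6.626e-34 / 3.0867e-21
= 2.1467e-13 m

2.1467e-13


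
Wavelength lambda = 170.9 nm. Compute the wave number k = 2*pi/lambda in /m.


k = 2 * pi / lambda
= 6.2832 / (170.9e-9)
= 6.2832 / 1.7090e-07
= 3.6765e+07 /m

3.6765e+07


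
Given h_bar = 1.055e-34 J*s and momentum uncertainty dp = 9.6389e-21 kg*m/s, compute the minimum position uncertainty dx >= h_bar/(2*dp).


dx = h_bar / (2 * dp)
= 1.055e-34 / (2 * 9.6389e-21)
= 1.055e-34 / 1.9278e-20
= 5.4726e-15 m

5.4726e-15


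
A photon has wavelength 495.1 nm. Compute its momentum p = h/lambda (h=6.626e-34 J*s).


p = h / lambda
= 6.626e-34 / (495.1e-9)
= 6.626e-34 / 4.9510e-07
= 1.3383e-27 kg*m/s

1.3383e-27


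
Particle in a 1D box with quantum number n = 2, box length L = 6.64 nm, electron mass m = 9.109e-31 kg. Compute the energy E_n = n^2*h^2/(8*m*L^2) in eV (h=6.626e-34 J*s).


E = n^2 * h^2 / (8 * m * L^2)
= 2^2 * (6.626e-34)^2 / (8 * 9.109e-31 * (6.64e-9)^2)
= 4 * 4.3904e-67 / (8 * 9.109e-31 * 4.4090e-17)
= 5.4660e-21 J
= 0.0341 eV

0.0341


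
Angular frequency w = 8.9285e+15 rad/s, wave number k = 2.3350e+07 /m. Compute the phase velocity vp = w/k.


vp = w / k
= 8.9285e+15 / 2.3350e+07
= 3.8238e+08 m/s

3.8238e+08


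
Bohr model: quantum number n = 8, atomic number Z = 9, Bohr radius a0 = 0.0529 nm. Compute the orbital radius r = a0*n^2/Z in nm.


r = a0 * n^2 / Z
= 0.0529 * 8^2 / 9
= 0.0529 * 64 / 9
= 0.3762 nm

0.3762


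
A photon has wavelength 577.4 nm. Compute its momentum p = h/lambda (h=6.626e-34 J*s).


p = h / lambda
= 6.626e-34 / (577.4e-9)
= 6.626e-34 / 5.7740e-07
= 1.1476e-27 kg*m/s

1.1476e-27


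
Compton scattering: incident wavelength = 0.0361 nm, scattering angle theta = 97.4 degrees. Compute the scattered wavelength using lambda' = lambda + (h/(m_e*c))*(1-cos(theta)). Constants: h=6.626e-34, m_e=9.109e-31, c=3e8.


Compton wavelength: h/(m_e*c) = 2.4247e-12 m
d_lambda = 2.4247e-12 * (1 - cos(97.4 deg))
= 2.4247e-12 * 1.128796
= 2.7370e-12 m = 0.002737 nm
lambda' = 0.0361 + 0.002737
= 0.038837 nm

0.038837


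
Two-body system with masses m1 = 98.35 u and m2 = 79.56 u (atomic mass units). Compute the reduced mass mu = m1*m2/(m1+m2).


mu = m1 * m2 / (m1 + m2)
= 98.35 * 79.56 / (98.35 + 79.56)
= 7824.726 / 177.91
= 43.9814 u

43.9814


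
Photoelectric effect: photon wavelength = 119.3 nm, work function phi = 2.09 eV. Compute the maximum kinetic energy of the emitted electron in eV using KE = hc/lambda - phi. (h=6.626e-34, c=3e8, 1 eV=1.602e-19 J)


E_photon = hc / lambda
= (6.626e-34)(3e8) / (119.3e-9)
= 1.6662e-18 J
= 10.4009 eV
KE = E_photon - phi
= 10.4009 - 2.09
= 8.3109 eV

8.3109


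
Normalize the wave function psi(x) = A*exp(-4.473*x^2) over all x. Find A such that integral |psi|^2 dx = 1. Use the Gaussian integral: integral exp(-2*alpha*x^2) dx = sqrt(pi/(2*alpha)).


integral |psi|^2 dx = A^2 * sqrt(pi/(2*alpha)) = 1
A^2 = sqrt(2*alpha/pi)
= sqrt(2 * 4.473 / pi)
= 1.687483
A = sqrt(1.687483)
= 1.299

1.299


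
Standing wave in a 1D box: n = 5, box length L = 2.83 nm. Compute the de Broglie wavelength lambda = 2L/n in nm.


lambda = 2L / n
= 2 * 2.83 / 5
= 5.66 / 5
= 1.132 nm

1.132


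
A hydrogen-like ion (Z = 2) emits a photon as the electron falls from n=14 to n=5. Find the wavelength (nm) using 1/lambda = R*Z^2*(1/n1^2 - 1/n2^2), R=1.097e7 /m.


1/lambda = R * Z^2 * (1/n1^2 - 1/n2^2)
= 1.097e7 * 2^2 * (1/5^2 - 1/14^2)
= 1.097e7 * 4 * (0.04 - 0.005102)
= 1.5313e+06 /m
lambda = 1 / 1.5313e+06
= 653.0303 nm

653.0303


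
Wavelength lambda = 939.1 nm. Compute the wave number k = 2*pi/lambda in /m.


k = 2 * pi / lambda
= 6.2832 / (939.1e-9)
= 6.2832 / 9.3910e-07
= 6.6906e+06 /m

6.6906e+06


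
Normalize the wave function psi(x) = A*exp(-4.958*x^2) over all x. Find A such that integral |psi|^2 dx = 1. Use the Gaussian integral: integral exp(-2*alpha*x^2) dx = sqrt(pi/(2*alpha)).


integral |psi|^2 dx = A^2 * sqrt(pi/(2*alpha)) = 1
A^2 = sqrt(2*alpha/pi)
= sqrt(2 * 4.958 / pi)
= 1.776615
A = sqrt(1.776615)
= 1.3329

1.3329


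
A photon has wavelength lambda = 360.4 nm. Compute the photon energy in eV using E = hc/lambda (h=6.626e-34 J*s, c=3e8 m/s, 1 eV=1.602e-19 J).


E = hc / lambda
= (6.626e-34)(3e8) / (360.4e-9)
= 1.9878e-25 / 3.6040e-07
= 5.5155e-19 J
Converting to eV: 5.5155e-19 / 1.602e-19
= 3.4429 eV

3.4429


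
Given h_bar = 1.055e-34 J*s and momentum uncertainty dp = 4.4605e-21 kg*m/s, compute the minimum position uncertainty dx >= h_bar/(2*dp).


dx = h_bar / (2 * dp)
= 1.055e-34 / (2 * 4.4605e-21)
= 1.055e-34 / 8.9210e-21
= 1.1826e-14 m

1.1826e-14


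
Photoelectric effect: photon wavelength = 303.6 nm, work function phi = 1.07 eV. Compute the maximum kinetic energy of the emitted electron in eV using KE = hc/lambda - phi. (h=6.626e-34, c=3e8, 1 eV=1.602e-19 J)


E_photon = hc / lambda
= (6.626e-34)(3e8) / (303.6e-9)
= 6.5474e-19 J
= 4.087 eV
KE = E_photon - phi
= 4.087 - 1.07
= 3.017 eV

3.017


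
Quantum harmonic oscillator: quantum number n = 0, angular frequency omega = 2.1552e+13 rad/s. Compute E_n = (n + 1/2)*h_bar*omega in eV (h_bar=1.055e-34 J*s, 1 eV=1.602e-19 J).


E = (n + 1/2) * h_bar * omega
= (0 + 0.5) * 1.055e-34 * 2.1552e+13
= 0.5 * 2.2737e-21
= 1.1369e-21 J
= 0.0071 eV

0.0071


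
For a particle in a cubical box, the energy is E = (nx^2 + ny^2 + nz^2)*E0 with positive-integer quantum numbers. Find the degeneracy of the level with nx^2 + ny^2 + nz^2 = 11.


Enumerate all (nx, ny, nz) with nx^2 + ny^2 + nz^2 = 11:
(1,1,3)
(1,3,1)
(3,1,1)
Total degeneracy = 3

3


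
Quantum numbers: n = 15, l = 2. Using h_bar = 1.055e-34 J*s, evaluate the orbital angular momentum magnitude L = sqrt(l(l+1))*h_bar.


L = sqrt(l*(l+1)) * h_bar
= sqrt(2 * 3) * 1.055e-34
= sqrt(6) * 1.055e-34
= 2.4495 * 1.055e-34
= 2.5842e-34 J*s

2.5842e-34


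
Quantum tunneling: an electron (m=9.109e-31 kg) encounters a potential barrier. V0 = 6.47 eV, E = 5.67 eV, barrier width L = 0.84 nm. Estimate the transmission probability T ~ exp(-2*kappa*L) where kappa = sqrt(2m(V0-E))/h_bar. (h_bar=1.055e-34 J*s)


V0 - E = 0.8 eV = 1.2816e-19 J
kappa = sqrt(2 * m * (V0-E)) / h_bar
= sqrt(2 * 9.109e-31 * 1.2816e-19) / 1.055e-34
= 4.5801e+09 /m
2*kappa*L = 2 * 4.5801e+09 * 0.84e-9
= 7.6946
T = exp(-7.6946) = 4.553003e-04

4.553003e-04


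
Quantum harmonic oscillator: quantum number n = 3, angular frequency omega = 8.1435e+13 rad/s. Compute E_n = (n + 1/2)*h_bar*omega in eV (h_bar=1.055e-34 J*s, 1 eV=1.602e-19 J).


E = (n + 1/2) * h_bar * omega
= (3 + 0.5) * 1.055e-34 * 8.1435e+13
= 3.5 * 8.5914e-21
= 3.0070e-20 J
= 0.1877 eV

0.1877


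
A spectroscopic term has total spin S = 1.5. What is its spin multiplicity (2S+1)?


Spin multiplicity = 2S + 1
= 2 * 1.5 + 1
= 3.0 + 1
= 4

4


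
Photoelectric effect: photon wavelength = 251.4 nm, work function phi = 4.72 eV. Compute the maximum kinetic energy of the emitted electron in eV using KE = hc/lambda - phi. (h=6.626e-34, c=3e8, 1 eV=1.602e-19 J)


E_photon = hc / lambda
= (6.626e-34)(3e8) / (251.4e-9)
= 7.9069e-19 J
= 4.9357 eV
KE = E_photon - phi
= 4.9357 - 4.72
= 0.2157 eV

0.2157


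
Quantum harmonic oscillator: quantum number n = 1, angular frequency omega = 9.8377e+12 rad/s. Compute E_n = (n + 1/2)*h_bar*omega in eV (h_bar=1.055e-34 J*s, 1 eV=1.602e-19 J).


E = (n + 1/2) * h_bar * omega
= (1 + 0.5) * 1.055e-34 * 9.8377e+12
= 1.5 * 1.0379e-21
= 1.5568e-21 J
= 0.0097 eV

0.0097


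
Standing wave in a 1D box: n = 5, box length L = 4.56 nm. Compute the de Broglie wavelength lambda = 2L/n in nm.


lambda = 2L / n
= 2 * 4.56 / 5
= 9.12 / 5
= 1.824 nm

1.824


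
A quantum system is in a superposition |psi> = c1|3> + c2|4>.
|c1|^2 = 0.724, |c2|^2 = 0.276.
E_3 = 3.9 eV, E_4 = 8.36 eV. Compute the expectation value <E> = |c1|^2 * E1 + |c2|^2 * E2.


<E> = |c1|^2 * E1 + |c2|^2 * E2
= 0.724 * 3.9 + 0.276 * 8.36
= 2.8236 + 2.3074
= 5.131 eV

5.131


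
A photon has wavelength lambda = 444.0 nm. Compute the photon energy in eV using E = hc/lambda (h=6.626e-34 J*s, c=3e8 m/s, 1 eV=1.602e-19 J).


E = hc / lambda
= (6.626e-34)(3e8) / (444.0e-9)
= 1.9878e-25 / 4.4400e-07
= 4.4770e-19 J
Converting to eV: 4.4770e-19 / 1.602e-19
= 2.7946 eV

2.7946


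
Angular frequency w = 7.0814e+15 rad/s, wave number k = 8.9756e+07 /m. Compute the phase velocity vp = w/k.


vp = w / k
= 7.0814e+15 / 8.9756e+07
= 7.8896e+07 m/s

7.8896e+07


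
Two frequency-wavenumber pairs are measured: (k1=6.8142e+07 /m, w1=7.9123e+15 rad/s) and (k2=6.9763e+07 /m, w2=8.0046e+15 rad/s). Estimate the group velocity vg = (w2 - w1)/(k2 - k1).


vg = (w2 - w1) / (k2 - k1)
= (8.0046e+15 - 7.9123e+15) / (6.9763e+07 - 6.8142e+07)
= 9.2300e+13 / 1.6210e+06
= 5.6940e+07 m/s

5.6940e+07


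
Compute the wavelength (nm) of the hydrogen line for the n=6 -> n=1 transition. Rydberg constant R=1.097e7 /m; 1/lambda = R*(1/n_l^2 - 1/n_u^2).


1/lambda = R * (1/n_l^2 - 1/n_u^2)
= 1.097e7 * (1/1^2 - 1/6^2)
= 1.097e7 * (1.0 - 0.027778)
= 1.097e7 * 0.972222
= 1.0665e+07 /m
lambda = 1 / 1.0665e+07 = 93.7622 nm

93.7622


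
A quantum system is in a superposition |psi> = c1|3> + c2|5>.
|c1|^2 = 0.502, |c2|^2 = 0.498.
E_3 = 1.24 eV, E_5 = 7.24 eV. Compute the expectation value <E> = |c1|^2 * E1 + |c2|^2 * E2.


<E> = |c1|^2 * E1 + |c2|^2 * E2
= 0.502 * 1.24 + 0.498 * 7.24
= 0.6225 + 3.6055
= 4.228 eV

4.228


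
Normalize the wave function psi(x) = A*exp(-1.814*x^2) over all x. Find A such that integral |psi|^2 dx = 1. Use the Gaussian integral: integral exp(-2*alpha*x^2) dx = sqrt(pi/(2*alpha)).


integral |psi|^2 dx = A^2 * sqrt(pi/(2*alpha)) = 1
A^2 = sqrt(2*alpha/pi)
= sqrt(2 * 1.814 / pi)
= 1.074629
A = sqrt(1.074629)
= 1.0366

1.0366


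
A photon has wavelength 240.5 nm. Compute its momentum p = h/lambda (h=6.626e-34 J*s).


p = h / lambda
= 6.626e-34 / (240.5e-9)
= 6.626e-34 / 2.4050e-07
= 2.7551e-27 kg*m/s

2.7551e-27


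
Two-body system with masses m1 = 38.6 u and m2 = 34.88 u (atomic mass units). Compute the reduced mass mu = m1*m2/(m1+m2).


mu = m1 * m2 / (m1 + m2)
= 38.6 * 34.88 / (38.6 + 34.88)
= 1346.368 / 73.48
= 18.3229 u

18.3229


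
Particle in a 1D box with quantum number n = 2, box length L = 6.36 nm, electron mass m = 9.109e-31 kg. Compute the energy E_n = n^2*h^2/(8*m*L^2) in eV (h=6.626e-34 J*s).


E = n^2 * h^2 / (8 * m * L^2)
= 2^2 * (6.626e-34)^2 / (8 * 9.109e-31 * (6.36e-9)^2)
= 4 * 4.3904e-67 / (8 * 9.109e-31 * 4.0450e-17)
= 5.9578e-21 J
= 0.0372 eV

0.0372


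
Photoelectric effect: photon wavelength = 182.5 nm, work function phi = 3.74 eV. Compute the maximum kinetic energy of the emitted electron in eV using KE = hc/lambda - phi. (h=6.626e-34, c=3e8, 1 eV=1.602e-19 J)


E_photon = hc / lambda
= (6.626e-34)(3e8) / (182.5e-9)
= 1.0892e-18 J
= 6.799 eV
KE = E_photon - phi
= 6.799 - 3.74
= 3.059 eV

3.059


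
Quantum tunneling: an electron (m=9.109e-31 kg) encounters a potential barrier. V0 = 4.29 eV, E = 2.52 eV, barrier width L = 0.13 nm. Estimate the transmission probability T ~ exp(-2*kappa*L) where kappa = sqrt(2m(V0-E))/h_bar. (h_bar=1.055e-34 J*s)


V0 - E = 1.77 eV = 2.8355e-19 J
kappa = sqrt(2 * m * (V0-E)) / h_bar
= sqrt(2 * 9.109e-31 * 2.8355e-19) / 1.055e-34
= 6.8126e+09 /m
2*kappa*L = 2 * 6.8126e+09 * 0.13e-9
= 1.7713
T = exp(-1.7713) = 1.701138e-01

1.701138e-01


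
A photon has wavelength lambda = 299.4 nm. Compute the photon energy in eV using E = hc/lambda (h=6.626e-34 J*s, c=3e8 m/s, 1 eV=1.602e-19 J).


E = hc / lambda
= (6.626e-34)(3e8) / (299.4e-9)
= 1.9878e-25 / 2.9940e-07
= 6.6393e-19 J
Converting to eV: 6.6393e-19 / 1.602e-19
= 4.1444 eV

4.1444


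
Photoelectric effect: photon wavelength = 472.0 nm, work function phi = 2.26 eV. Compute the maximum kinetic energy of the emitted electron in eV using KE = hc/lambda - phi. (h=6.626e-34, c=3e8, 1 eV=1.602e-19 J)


E_photon = hc / lambda
= (6.626e-34)(3e8) / (472.0e-9)
= 4.2114e-19 J
= 2.6289 eV
KE = E_photon - phi
= 2.6289 - 2.26
= 0.3689 eV

0.3689


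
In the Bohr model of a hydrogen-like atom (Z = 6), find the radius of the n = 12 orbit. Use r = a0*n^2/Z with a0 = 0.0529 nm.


r = a0 * n^2 / Z
= 0.0529 * 12^2 / 6
= 0.0529 * 144 / 6
= 1.2696 nm

1.2696


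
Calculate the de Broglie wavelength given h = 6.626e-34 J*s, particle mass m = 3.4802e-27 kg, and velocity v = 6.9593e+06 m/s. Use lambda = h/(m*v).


lambda = h / (m * v)
= 6.626e-34 / (3.4802e-27 * 6.9593e+06)
= 6.626e-34 / 2.4220e-20
= 2.7358e-14 m

2.7358e-14


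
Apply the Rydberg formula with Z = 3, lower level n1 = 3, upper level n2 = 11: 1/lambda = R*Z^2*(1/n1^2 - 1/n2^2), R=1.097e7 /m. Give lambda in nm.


1/lambda = R * Z^2 * (1/n1^2 - 1/n2^2)
= 1.097e7 * 3^2 * (1/3^2 - 1/11^2)
= 1.097e7 * 9 * (0.111111 - 0.008264)
= 1.0154e+07 /m
lambda = 1 / 1.0154e+07
= 98.4829 nm

98.4829


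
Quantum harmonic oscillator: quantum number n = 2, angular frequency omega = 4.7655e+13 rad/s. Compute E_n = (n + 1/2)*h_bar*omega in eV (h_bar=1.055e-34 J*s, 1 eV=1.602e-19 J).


E = (n + 1/2) * h_bar * omega
= (2 + 0.5) * 1.055e-34 * 4.7655e+13
= 2.5 * 5.0276e-21
= 1.2569e-20 J
= 0.0785 eV

0.0785


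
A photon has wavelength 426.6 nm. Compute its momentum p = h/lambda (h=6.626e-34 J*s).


p = h / lambda
= 6.626e-34 / (426.6e-9)
= 6.626e-34 / 4.2660e-07
= 1.5532e-27 kg*m/s

1.5532e-27


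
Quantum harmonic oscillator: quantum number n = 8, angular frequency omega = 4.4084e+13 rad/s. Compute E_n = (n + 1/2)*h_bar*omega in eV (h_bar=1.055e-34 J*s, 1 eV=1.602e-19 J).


E = (n + 1/2) * h_bar * omega
= (8 + 0.5) * 1.055e-34 * 4.4084e+13
= 8.5 * 4.6509e-21
= 3.9532e-20 J
= 0.2468 eV

0.2468


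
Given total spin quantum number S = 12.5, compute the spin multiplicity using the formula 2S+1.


Spin multiplicity = 2S + 1
= 2 * 12.5 + 1
= 25.0 + 1
= 26

26


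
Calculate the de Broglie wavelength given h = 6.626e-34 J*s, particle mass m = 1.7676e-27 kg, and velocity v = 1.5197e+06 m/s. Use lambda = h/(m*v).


lambda = h / (m * v)
= 6.626e-34 / (1.7676e-27 * 1.5197e+06)
= 6.626e-34 / 2.6862e-21
= 2.4667e-13 m

2.4667e-13


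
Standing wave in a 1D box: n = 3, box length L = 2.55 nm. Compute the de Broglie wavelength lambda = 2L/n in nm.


lambda = 2L / n
= 2 * 2.55 / 3
= 5.1 / 3
= 1.7 nm

1.7


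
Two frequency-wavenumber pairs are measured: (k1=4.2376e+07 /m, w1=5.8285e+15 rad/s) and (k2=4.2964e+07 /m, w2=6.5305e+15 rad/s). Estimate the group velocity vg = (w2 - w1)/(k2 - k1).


vg = (w2 - w1) / (k2 - k1)
= (6.5305e+15 - 5.8285e+15) / (4.2964e+07 - 4.2376e+07)
= 7.0200e+14 / 5.8800e+05
= 1.1939e+09 m/s

1.1939e+09


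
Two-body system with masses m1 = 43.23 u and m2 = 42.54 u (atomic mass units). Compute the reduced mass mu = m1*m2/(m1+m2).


mu = m1 * m2 / (m1 + m2)
= 43.23 * 42.54 / (43.23 + 42.54)
= 1839.0042 / 85.77
= 21.4411 u

21.4411


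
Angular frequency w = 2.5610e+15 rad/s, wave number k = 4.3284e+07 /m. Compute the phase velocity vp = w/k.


vp = w / k
= 2.5610e+15 / 4.3284e+07
= 5.9167e+07 m/s

5.9167e+07


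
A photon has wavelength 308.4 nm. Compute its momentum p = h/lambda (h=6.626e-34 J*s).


p = h / lambda
= 6.626e-34 / (308.4e-9)
= 6.626e-34 / 3.0840e-07
= 2.1485e-27 kg*m/s

2.1485e-27


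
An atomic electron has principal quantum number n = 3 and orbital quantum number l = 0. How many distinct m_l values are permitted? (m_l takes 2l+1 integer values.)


m_l ranges from -l to +l in integer steps
So m_l goes from -0 to +0
Count = 2l + 1 = 2*0 + 1
= 1

1


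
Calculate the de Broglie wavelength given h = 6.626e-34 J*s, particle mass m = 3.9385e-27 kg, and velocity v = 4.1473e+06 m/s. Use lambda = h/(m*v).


lambda = h / (m * v)
= 6.626e-34 / (3.9385e-27 * 4.1473e+06)
= 6.626e-34 / 1.6334e-20
= 4.0565e-14 m

4.0565e-14


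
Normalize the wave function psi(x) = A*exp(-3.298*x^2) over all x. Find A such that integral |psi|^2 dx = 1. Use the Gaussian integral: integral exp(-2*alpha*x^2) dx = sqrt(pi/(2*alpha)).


integral |psi|^2 dx = A^2 * sqrt(pi/(2*alpha)) = 1
A^2 = sqrt(2*alpha/pi)
= sqrt(2 * 3.298 / pi)
= 1.44899
A = sqrt(1.44899)
= 1.2037

1.2037


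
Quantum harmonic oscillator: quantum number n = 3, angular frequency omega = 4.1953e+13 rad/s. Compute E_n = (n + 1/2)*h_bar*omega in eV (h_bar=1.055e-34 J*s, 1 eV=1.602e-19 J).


E = (n + 1/2) * h_bar * omega
= (3 + 0.5) * 1.055e-34 * 4.1953e+13
= 3.5 * 4.4260e-21
= 1.5491e-20 J
= 0.0967 eV

0.0967


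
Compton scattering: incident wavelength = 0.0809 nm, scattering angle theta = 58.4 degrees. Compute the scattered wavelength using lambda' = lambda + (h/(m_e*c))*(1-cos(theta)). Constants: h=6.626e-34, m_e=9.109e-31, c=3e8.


Compton wavelength: h/(m_e*c) = 2.4247e-12 m
d_lambda = 2.4247e-12 * (1 - cos(58.4 deg))
= 2.4247e-12 * 0.476014
= 1.1542e-12 m = 0.001154 nm
lambda' = 0.0809 + 0.001154
= 0.082054 nm

0.082054


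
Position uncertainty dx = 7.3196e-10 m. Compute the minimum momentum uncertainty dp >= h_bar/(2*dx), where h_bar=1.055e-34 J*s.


dp = h_bar / (2 * dx)
= 1.055e-34 / (2 * 7.3196e-10)
= 1.055e-34 / 1.4639e-09
= 7.2067e-26 kg*m/s

7.2067e-26


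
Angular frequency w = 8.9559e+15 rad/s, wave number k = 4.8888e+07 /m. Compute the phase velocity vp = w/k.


vp = w / k
= 8.9559e+15 / 4.8888e+07
= 1.8319e+08 m/s

1.8319e+08


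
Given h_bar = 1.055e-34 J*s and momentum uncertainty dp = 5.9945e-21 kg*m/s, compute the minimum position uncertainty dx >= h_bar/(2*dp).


dx = h_bar / (2 * dp)
= 1.055e-34 / (2 * 5.9945e-21)
= 1.055e-34 / 1.1989e-20
= 8.7997e-15 m

8.7997e-15


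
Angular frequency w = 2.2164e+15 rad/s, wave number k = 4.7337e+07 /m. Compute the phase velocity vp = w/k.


vp = w / k
= 2.2164e+15 / 4.7337e+07
= 4.6822e+07 m/s

4.6822e+07


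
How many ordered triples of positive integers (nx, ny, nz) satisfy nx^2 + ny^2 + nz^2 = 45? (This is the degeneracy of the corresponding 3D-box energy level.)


Enumerate all (nx, ny, nz) with nx^2 + ny^2 + nz^2 = 45:
(2,4,5)
(2,5,4)
(4,2,5)
(4,5,2)
(5,2,4)
(5,4,2)
Total degeneracy = 6

6


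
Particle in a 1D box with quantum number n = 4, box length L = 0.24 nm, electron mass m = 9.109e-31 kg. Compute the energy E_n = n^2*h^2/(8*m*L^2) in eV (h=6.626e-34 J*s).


E = n^2 * h^2 / (8 * m * L^2)
= 4^2 * (6.626e-34)^2 / (8 * 9.109e-31 * (0.24e-9)^2)
= 16 * 4.3904e-67 / (8 * 9.109e-31 * 5.7600e-20)
= 1.6736e-17 J
= 104.4665 eV

104.4665


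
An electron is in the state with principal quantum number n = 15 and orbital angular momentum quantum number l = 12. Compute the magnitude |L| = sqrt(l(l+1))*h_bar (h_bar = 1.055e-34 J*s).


L = sqrt(l*(l+1)) * h_bar
= sqrt(12 * 13) * 1.055e-34
= sqrt(156) * 1.055e-34
= 12.49 * 1.055e-34
= 1.3177e-33 J*s

1.3177e-33


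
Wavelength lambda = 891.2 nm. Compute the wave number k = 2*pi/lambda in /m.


k = 2 * pi / lambda
= 6.2832 / (891.2e-9)
= 6.2832 / 8.9120e-07
= 7.0503e+06 /m

7.0503e+06


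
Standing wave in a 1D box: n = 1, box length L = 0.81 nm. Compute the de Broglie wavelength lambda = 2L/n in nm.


lambda = 2L / n
= 2 * 0.81 / 1
= 1.62 / 1
= 1.62 nm

1.62


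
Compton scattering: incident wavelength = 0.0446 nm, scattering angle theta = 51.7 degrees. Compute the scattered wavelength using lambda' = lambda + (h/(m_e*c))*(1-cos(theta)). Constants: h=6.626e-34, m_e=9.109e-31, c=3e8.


Compton wavelength: h/(m_e*c) = 2.4247e-12 m
d_lambda = 2.4247e-12 * (1 - cos(51.7 deg))
= 2.4247e-12 * 0.380221
= 9.2192e-13 m = 0.000922 nm
lambda' = 0.0446 + 0.000922
= 0.045522 nm

0.045522


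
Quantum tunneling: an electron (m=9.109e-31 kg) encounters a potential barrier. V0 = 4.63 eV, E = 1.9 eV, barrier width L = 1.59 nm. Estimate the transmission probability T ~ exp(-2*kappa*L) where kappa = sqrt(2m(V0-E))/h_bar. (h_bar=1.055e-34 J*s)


V0 - E = 2.73 eV = 4.3735e-19 J
kappa = sqrt(2 * m * (V0-E)) / h_bar
= sqrt(2 * 9.109e-31 * 4.3735e-19) / 1.055e-34
= 8.4608e+09 /m
2*kappa*L = 2 * 8.4608e+09 * 1.59e-9
= 26.9053
T = exp(-26.9053) = 2.066253e-12

2.066253e-12


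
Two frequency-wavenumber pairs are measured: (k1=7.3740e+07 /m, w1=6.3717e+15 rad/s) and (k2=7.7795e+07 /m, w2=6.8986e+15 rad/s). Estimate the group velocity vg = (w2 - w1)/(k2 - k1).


vg = (w2 - w1) / (k2 - k1)
= (6.8986e+15 - 6.3717e+15) / (7.7795e+07 - 7.3740e+07)
= 5.2690e+14 / 4.0550e+06
= 1.2994e+08 m/s

1.2994e+08


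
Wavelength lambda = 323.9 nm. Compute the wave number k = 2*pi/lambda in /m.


k = 2 * pi / lambda
= 6.2832 / (323.9e-9)
= 6.2832 / 3.2390e-07
= 1.9399e+07 /m

1.9399e+07


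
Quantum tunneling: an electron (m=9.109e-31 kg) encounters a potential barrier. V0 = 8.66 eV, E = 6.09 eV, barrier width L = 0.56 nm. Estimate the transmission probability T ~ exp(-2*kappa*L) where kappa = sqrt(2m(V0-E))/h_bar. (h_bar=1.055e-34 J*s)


V0 - E = 2.57 eV = 4.1171e-19 J
kappa = sqrt(2 * m * (V0-E)) / h_bar
= sqrt(2 * 9.109e-31 * 4.1171e-19) / 1.055e-34
= 8.2091e+09 /m
2*kappa*L = 2 * 8.2091e+09 * 0.56e-9
= 9.1942
T = exp(-9.1942) = 1.016276e-04

1.016276e-04


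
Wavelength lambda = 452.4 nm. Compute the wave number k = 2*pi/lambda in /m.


k = 2 * pi / lambda
= 6.2832 / (452.4e-9)
= 6.2832 / 4.5240e-07
= 1.3889e+07 /m

1.3889e+07


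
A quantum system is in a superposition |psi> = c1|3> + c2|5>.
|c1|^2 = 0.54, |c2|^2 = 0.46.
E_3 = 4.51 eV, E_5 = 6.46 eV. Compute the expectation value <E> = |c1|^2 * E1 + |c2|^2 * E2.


<E> = |c1|^2 * E1 + |c2|^2 * E2
= 0.54 * 4.51 + 0.46 * 6.46
= 2.4354 + 2.9716
= 5.407 eV

5.407


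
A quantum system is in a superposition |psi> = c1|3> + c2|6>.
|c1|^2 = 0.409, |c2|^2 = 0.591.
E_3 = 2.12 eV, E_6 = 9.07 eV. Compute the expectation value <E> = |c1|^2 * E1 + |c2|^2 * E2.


<E> = |c1|^2 * E1 + |c2|^2 * E2
= 0.409 * 2.12 + 0.591 * 9.07
= 0.8671 + 5.3604
= 6.2274 eV

6.2274


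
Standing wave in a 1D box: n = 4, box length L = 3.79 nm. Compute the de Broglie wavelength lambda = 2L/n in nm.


lambda = 2L / n
= 2 * 3.79 / 4
= 7.58 / 4
= 1.895 nm

1.895


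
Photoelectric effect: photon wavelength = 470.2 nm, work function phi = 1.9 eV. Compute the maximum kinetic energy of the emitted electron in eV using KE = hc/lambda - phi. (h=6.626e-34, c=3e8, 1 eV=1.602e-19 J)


E_photon = hc / lambda
= (6.626e-34)(3e8) / (470.2e-9)
= 4.2276e-19 J
= 2.6389 eV
KE = E_photon - phi
= 2.6389 - 1.9
= 0.7389 eV

0.7389


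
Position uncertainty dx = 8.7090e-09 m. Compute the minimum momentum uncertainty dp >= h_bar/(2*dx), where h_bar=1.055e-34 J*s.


dp = h_bar / (2 * dx)
= 1.055e-34 / (2 * 8.7090e-09)
= 1.055e-34 / 1.7418e-08
= 6.0570e-27 kg*m/s

6.0570e-27


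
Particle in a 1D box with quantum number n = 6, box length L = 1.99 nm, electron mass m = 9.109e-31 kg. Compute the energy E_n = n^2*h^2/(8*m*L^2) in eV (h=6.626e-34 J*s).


E = n^2 * h^2 / (8 * m * L^2)
= 6^2 * (6.626e-34)^2 / (8 * 9.109e-31 * (1.99e-9)^2)
= 36 * 4.3904e-67 / (8 * 9.109e-31 * 3.9601e-18)
= 5.4769e-19 J
= 3.4188 eV

3.4188


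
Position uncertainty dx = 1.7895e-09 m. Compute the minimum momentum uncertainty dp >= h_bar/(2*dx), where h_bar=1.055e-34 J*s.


dp = h_bar / (2 * dx)
= 1.055e-34 / (2 * 1.7895e-09)
= 1.055e-34 / 3.5790e-09
= 2.9478e-26 kg*m/s

2.9478e-26


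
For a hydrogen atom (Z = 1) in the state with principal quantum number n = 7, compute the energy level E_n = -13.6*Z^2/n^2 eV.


E_n = -13.6 * Z^2 / n^2
= -13.6 * 1^2 / 7^2
= -13.6 * 1 / 49
= -0.2776 eV

-0.2776


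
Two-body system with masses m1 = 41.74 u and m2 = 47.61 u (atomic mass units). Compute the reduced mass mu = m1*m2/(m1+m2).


mu = m1 * m2 / (m1 + m2)
= 41.74 * 47.61 / (41.74 + 47.61)
= 1987.2414 / 89.35
= 22.2411 u

22.2411


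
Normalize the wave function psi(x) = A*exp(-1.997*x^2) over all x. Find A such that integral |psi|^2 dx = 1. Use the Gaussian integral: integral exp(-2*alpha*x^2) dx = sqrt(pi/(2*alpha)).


integral |psi|^2 dx = A^2 * sqrt(pi/(2*alpha)) = 1
A^2 = sqrt(2*alpha/pi)
= sqrt(2 * 1.997 / pi)
= 1.127533
A = sqrt(1.127533)
= 1.0619

1.0619


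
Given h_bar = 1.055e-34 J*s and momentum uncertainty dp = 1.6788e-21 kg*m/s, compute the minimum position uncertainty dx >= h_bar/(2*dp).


dx = h_bar / (2 * dp)
= 1.055e-34 / (2 * 1.6788e-21)
= 1.055e-34 / 3.3576e-21
= 3.1421e-14 m

3.1421e-14


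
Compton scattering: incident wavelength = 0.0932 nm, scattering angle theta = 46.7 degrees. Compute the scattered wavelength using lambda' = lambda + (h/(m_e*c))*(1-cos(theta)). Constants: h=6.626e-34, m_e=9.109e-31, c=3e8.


Compton wavelength: h/(m_e*c) = 2.4247e-12 m
d_lambda = 2.4247e-12 * (1 - cos(46.7 deg))
= 2.4247e-12 * 0.314182
= 7.6180e-13 m = 0.000762 nm
lambda' = 0.0932 + 0.000762
= 0.093962 nm

0.093962


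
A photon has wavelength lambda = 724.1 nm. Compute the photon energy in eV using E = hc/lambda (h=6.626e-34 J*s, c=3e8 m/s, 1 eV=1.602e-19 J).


E = hc / lambda
= (6.626e-34)(3e8) / (724.1e-9)
= 1.9878e-25 / 7.2410e-07
= 2.7452e-19 J
Converting to eV: 2.7452e-19 / 1.602e-19
= 1.7136 eV

1.7136


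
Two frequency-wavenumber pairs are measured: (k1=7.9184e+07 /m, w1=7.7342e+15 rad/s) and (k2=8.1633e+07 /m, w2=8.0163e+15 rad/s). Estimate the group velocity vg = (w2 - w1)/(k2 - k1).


vg = (w2 - w1) / (k2 - k1)
= (8.0163e+15 - 7.7342e+15) / (8.1633e+07 - 7.9184e+07)
= 2.8210e+14 / 2.4490e+06
= 1.1519e+08 m/s

1.1519e+08


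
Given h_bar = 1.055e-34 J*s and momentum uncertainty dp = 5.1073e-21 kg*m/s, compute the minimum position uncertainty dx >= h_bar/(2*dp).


dx = h_bar / (2 * dp)
= 1.055e-34 / (2 * 5.1073e-21)
= 1.055e-34 / 1.0215e-20
= 1.0328e-14 m

1.0328e-14


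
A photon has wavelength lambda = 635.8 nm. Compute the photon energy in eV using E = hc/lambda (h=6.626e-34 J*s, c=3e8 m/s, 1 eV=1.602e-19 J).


E = hc / lambda
= (6.626e-34)(3e8) / (635.8e-9)
= 1.9878e-25 / 6.3580e-07
= 3.1265e-19 J
Converting to eV: 3.1265e-19 / 1.602e-19
= 1.9516 eV

1.9516


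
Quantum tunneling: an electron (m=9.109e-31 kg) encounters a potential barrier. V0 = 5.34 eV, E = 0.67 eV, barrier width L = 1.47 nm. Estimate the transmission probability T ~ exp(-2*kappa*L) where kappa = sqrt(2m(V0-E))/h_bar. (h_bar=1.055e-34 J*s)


V0 - E = 4.67 eV = 7.4813e-19 J
kappa = sqrt(2 * m * (V0-E)) / h_bar
= sqrt(2 * 9.109e-31 * 7.4813e-19) / 1.055e-34
= 1.1066e+10 /m
2*kappa*L = 2 * 1.1066e+10 * 1.47e-9
= 32.5338
T = exp(-32.5338) = 7.425850e-15

7.425850e-15


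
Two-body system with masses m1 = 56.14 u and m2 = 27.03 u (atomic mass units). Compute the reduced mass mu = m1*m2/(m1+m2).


mu = m1 * m2 / (m1 + m2)
= 56.14 * 27.03 / (56.14 + 27.03)
= 1517.4642 / 83.17
= 18.2453 u

18.2453


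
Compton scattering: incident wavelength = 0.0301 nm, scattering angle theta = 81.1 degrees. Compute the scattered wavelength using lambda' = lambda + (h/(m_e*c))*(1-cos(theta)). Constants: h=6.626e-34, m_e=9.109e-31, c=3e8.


Compton wavelength: h/(m_e*c) = 2.4247e-12 m
d_lambda = 2.4247e-12 * (1 - cos(81.1 deg))
= 2.4247e-12 * 0.84529
= 2.0496e-12 m = 0.00205 nm
lambda' = 0.0301 + 0.00205
= 0.03215 nm

0.03215


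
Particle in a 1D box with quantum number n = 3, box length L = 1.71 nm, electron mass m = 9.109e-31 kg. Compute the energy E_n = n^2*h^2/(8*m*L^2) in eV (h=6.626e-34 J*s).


E = n^2 * h^2 / (8 * m * L^2)
= 3^2 * (6.626e-34)^2 / (8 * 9.109e-31 * (1.71e-9)^2)
= 9 * 4.3904e-67 / (8 * 9.109e-31 * 2.9241e-18)
= 1.8544e-19 J
= 1.1575 eV

1.1575


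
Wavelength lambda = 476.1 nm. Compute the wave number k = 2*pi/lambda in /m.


k = 2 * pi / lambda
= 6.2832 / (476.1e-9)
= 6.2832 / 4.7610e-07
= 1.3197e+07 /m

1.3197e+07


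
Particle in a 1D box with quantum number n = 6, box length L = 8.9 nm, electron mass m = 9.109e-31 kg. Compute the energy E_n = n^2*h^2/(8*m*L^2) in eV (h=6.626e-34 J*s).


E = n^2 * h^2 / (8 * m * L^2)
= 6^2 * (6.626e-34)^2 / (8 * 9.109e-31 * (8.9e-9)^2)
= 36 * 4.3904e-67 / (8 * 9.109e-31 * 7.9210e-17)
= 2.7382e-20 J
= 0.1709 eV

0.1709


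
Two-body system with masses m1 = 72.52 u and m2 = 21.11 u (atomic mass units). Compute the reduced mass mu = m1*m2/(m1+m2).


mu = m1 * m2 / (m1 + m2)
= 72.52 * 21.11 / (72.52 + 21.11)
= 1530.8972 / 93.63
= 16.3505 u

16.3505


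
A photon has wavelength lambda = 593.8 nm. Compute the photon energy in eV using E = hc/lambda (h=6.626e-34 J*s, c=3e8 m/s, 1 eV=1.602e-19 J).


E = hc / lambda
= (6.626e-34)(3e8) / (593.8e-9)
= 1.9878e-25 / 5.9380e-07
= 3.3476e-19 J
Converting to eV: 3.3476e-19 / 1.602e-19
= 2.0896 eV

2.0896


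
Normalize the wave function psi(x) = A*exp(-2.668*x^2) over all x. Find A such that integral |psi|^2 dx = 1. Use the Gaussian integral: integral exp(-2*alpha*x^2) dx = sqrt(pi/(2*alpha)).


integral |psi|^2 dx = A^2 * sqrt(pi/(2*alpha)) = 1
A^2 = sqrt(2*alpha/pi)
= sqrt(2 * 2.668 / pi)
= 1.303266
A = sqrt(1.303266)
= 1.1416

1.1416


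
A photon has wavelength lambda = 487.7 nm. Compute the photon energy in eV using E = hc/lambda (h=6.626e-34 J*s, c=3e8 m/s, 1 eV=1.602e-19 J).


E = hc / lambda
= (6.626e-34)(3e8) / (487.7e-9)
= 1.9878e-25 / 4.8770e-07
= 4.0759e-19 J
Converting to eV: 4.0759e-19 / 1.602e-19
= 2.5442 eV

2.5442


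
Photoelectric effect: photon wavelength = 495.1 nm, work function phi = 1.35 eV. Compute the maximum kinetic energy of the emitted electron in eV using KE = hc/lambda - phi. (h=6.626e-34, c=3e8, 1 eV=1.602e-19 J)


E_photon = hc / lambda
= (6.626e-34)(3e8) / (495.1e-9)
= 4.0149e-19 J
= 2.5062 eV
KE = E_photon - phi
= 2.5062 - 1.35
= 1.1562 eV

1.1562


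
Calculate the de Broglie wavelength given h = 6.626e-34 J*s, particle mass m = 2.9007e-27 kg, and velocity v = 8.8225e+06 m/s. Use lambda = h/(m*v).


lambda = h / (m * v)
= 6.626e-34 / (2.9007e-27 * 8.8225e+06)
= 6.626e-34 / 2.5591e-20
= 2.5891e-14 m

2.5891e-14


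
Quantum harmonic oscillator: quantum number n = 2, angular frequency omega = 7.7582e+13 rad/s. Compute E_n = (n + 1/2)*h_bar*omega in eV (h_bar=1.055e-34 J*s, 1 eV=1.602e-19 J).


E = (n + 1/2) * h_bar * omega
= (2 + 0.5) * 1.055e-34 * 7.7582e+13
= 2.5 * 8.1849e-21
= 2.0462e-20 J
= 0.1277 eV

0.1277
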